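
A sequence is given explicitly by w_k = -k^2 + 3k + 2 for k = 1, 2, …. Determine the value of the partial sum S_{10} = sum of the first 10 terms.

Over k = 1..10: Σk = 55, Σk² = 385.
Total = (-1)·385 + (3)·55 + (2)·10 = -200.

-200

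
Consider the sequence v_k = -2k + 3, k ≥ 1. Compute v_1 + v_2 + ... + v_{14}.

Over k = 1..14: Σk = 105.
Total = (-2)·105 + (3)·14 = -168.

-168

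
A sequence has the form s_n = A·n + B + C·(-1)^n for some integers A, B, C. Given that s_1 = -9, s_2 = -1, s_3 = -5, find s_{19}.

Plug in n = 1, 2, 3: A + B - C = -9; 2A + B + C = -1; 3A + B - C = -5.
Subtracting the first from the second: A + 2C = 8.
Subtracting the second from the third: A - 2C = -4.
Solving: C = 3, A = 2, then B = -8.
Hence s_{19} = 2·19 + (-8) + 3·(-1) = 27.

27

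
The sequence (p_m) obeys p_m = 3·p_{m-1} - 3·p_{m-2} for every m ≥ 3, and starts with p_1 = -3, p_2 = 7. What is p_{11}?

p_3 = 30;  p_4 = 69;  p_5 = 117;  p_6 = 144;  p_7 = 81;  p_8 = -189;  p_9 = -810;  p_{10} = -1863;  p_{11} = -3159.

-3159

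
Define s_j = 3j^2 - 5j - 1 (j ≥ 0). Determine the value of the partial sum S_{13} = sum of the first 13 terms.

1547

Over j = 0..12: Σj = 78, Σj² = 650.
Total = (3)·650 + (-5)·78 + (-1)·13 = 1547.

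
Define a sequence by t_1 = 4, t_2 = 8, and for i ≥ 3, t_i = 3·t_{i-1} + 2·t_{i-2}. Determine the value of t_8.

Step forward from the initial values:
t_3 = 32; t_4 = 112; t_5 = 400; t_6 = 1424; t_7 = 5072; t_8 = 18064.

18064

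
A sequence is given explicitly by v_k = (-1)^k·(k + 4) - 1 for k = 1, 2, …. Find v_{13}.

(-1)^13 = -1; k + 4 at k=13 is 17; so v_{13} = -18.

-18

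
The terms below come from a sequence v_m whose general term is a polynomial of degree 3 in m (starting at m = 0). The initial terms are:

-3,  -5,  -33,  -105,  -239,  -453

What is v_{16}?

1st diffs: -2, -28, -72, -134, -214.
2nd diffs: -26, -44, -62, -80.
3rd diffs: -18, -18, -18 (constant).
Newton forward-difference form: v_m = -3 + (-2)·C(m,1) + (-26)·C(m,2) + (-18)·C(m,3).
At m = 16: m = 16, so v_{16} = -3 - 32 - 3120 - 10080 = -13235.

-13235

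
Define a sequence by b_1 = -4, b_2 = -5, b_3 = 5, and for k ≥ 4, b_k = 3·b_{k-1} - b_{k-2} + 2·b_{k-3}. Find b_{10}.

4492

Applying the relation repeatedly:
b_4 = 12, b_5 = 21, b_6 = 61, b_7 = 186, b_8 = 539, b_9 = 1553, b_{10} = 4492.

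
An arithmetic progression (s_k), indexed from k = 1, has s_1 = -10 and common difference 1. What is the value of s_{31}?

20

s_k = -10 + (k - 1)·1.
s_{31} = -10 + 30·1 = 20.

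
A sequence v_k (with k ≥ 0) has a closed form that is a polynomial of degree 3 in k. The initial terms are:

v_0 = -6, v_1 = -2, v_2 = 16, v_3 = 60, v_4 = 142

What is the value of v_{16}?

8458

1st diffs: 4, 18, 44, 82.
2nd diffs: 14, 26, 38.
3rd diffs: 12, 12 (constant).
So v_k = 2k^3 + k^2 + k - 6.
Evaluating at k = 16 gives v_{16} = 8458.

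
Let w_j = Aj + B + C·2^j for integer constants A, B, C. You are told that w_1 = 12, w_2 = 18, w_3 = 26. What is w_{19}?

524370

Write the equations: A + B + 2C = 12; 2A + B + 4C = 18; 3A + B + 8C = 26.
Subtracting the first from the second: A + 2C = 6.
Subtracting the second from the third: A + 4C = 8.
Solving: C = 1, A = 4, then B = 6.
Therefore w_{19} = 76 + 6 + 1·524288 = 524370.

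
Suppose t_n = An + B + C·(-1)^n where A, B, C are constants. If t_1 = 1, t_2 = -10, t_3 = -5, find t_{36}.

Write the equations: A + B - C = 1; 2A + B + C = -10; 3A + B - C = -5.
Subtracting the first from the second: A + 2C = -11.
Subtracting the second from the third: A - 2C = 5.
Solving: C = -4, A = -3, then B = 0.
Hence t_{36} = -3·36 + 0 + (-4)·1 = -112.

-112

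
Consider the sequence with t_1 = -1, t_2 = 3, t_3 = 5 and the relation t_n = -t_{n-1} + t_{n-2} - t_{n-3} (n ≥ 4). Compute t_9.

47

Applying the relation repeatedly:
t_4 = -1; t_5 = 3; t_6 = -9; t_7 = 13; t_8 = -25; t_9 = 47.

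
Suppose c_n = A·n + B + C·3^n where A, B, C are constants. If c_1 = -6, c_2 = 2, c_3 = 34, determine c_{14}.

Write the equations: A + B + 3C = -6; 2A + B + 9C = 2; 3A + B + 27C = 34.
Subtracting the first from the second: A + 6C = 8.
Subtracting the second from the third: A + 18C = 32.
Solving: C = 2, A = -4, then B = -8.
Therefore c_{14} = -56 + (-8) + 2·4782969 = 9565874.

9565874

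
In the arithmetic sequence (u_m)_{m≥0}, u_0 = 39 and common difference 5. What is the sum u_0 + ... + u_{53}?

9261

u_m = 39 + (m - 0)·5.
u_{53} = 304; S = 54·(39 + 304)/2 = 9261.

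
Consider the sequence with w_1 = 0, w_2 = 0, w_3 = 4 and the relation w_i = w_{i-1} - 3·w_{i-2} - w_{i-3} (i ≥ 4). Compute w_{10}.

-112

Applying the relation repeatedly:
w_4 = 4  w_5 = -8  w_6 = -24  w_7 = -4  w_8 = 76  w_9 = 112  w_{10} = -112.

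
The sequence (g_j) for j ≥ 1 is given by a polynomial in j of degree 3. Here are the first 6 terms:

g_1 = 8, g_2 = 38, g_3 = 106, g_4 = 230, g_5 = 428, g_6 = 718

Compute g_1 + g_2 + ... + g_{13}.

1st diffs: 30, 68, 124, 198, 290.
2nd diffs: 38, 56, 74, 92.
3rd diffs: 18, 18, 18 (constant).
Newton forward-difference form: g_j = 8 + 30·C(j-1,1) + 38·C(j-1,2) + 18·C(j-1,3).
Continuing: …, 1118, 1646, 2320, 3158, …, g_{13} = 6836.
Summing j = 1..13 (13 terms) gives 26182.

26182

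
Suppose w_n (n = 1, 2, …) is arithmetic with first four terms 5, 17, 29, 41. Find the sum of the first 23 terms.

Common difference d = 12.
w_n = 5 + (n - 1)·12.
w_{23} = 269; S = 23·(5 + 269)/2 = 3151.

3151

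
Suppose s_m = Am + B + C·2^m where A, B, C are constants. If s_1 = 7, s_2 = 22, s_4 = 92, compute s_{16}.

327752

Plug in m = 1, 2, 4: A + B + 2C = 7; 2A + B + 4C = 22; 4A + B + 16C = 92.
Subtracting the first from the second: A + 2C = 15.
Subtracting the second from the third: 2A + 12C = 70.
Solving: C = 5, A = 5, then B = -8.
So s_m = 5·m + (-8) + 5·2^m; at m=16 this is 327752.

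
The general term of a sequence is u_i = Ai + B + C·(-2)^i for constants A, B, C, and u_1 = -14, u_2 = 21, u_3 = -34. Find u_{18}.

Write the equations: A + B - 2C = -14; 2A + B + 4C = 21; 3A + B - 8C = -34.
Subtracting the first from the second: A + 6C = 35.
Subtracting the second from the third: A - 12C = -55.
Solving: C = 5, A = 5, then B = -9.
So u_i = 5·i + (-9) + 5·(-2)^i; at i=18 this is 1310801.

1310801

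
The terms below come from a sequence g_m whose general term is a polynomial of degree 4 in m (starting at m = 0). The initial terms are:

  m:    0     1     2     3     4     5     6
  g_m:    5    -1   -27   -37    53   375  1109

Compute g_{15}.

79715

1st diffs: -6, -26, -10, 90, 322, 734.
2nd diffs: -20, 16, 100, 232, 412.
3rd diffs: 36, 84, 132, 180.
4th diffs: 48, 48, 48 (constant).
Newton forward-difference form: g_m = 5 + (-6)·C(m,1) + (-20)·C(m,2) + 36·C(m,3) + 48·C(m,4).
At m = 15: m = 15, so g_{15} = 5 - 90 - 2100 + 16380 + 65520 = 79715.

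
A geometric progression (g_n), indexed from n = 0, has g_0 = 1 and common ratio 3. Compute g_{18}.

g_n = 1·3^(n-0).
g_{18} = 1·3^18 = 387420489.

387420489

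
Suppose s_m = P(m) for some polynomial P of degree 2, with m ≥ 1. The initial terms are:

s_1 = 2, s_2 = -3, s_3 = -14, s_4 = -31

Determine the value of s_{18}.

1st diffs: -5, -11, -17.
2nd diffs: -6, -6 (constant).
So s_m = -3m^2 + 4m + 1.
Evaluating at m = 18 gives s_{18} = -899.

-899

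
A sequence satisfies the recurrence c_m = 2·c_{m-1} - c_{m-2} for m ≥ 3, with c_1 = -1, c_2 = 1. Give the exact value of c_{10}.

17

Step forward from the initial values:
c_3 = 3;  c_4 = 5;  c_5 = 7;  c_6 = 9;  c_7 = 11;  c_8 = 13;  c_9 = 15;  c_{10} = 17.
(Characteristic roots are 1 and 1.)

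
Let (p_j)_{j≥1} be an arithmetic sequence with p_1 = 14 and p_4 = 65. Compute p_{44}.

Common difference d = (65 - 14) / (4 - 1) = 17.
p_j = 14 + (j - 1)·17.
p_{44} = 14 + 43·17 = 745.

745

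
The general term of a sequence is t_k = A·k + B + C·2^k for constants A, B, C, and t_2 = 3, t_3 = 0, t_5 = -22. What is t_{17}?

The three given values yield: 2A + B + 4C = 3; 3A + B + 8C = 0; 5A + B + 32C = -22.
Subtracting the first from the second: A + 4C = -3.
Subtracting the second from the third: 2A + 24C = -22.
Solving: C = -1, A = 1, then B = 5.
Therefore t_{17} = 17 + 5 + (-1)·131072 = -131050.

-131050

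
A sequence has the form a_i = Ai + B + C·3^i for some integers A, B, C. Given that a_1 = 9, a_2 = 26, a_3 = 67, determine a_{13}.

3188709

At i = 1, 2, 3: A + B + 3C = 9; 2A + B + 9C = 26; 3A + B + 27C = 67.
Subtracting the first from the second: A + 6C = 17.
Subtracting the second from the third: A + 18C = 41.
Solving: C = 2, A = 5, then B = -2.
So a_i = 5·i + (-2) + 2·3^i; at i=13 this is 3188709.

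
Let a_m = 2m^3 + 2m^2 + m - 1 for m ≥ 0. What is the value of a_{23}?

25414

a_{23} = 2·23^3 + 2·23^2 + 1·23 - 1 = 25414.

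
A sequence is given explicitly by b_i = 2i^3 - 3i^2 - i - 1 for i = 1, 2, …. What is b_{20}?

14779

b_{20} = 2·20^3 - 3·20^2 - 1·20 - 1 = 14779.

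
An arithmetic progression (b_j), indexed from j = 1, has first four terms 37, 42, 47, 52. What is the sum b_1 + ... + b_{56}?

9772

Common difference d = 5.
b_j = 37 + (j - 1)·5.
b_{56} = 312; S = 56·(37 + 312)/2 = 9772.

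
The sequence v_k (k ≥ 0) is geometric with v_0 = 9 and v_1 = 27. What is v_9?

Common ratio r = 3.
v_k = 9·3^(k-0).
v_9 = 9·3^9 = 177147.

177147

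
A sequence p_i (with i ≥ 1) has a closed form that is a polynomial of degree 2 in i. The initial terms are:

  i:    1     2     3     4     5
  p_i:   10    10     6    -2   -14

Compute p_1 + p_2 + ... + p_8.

1st diffs: 0, -4, -8, -12.
2nd diffs: -4, -4, -4 (constant).
Newton forward-difference form: p_i = 10 + (-4)·C(i-1,2).
Continuing: -30, -50, -74.
Summing i = 1..8 (8 terms) gives -144.

-144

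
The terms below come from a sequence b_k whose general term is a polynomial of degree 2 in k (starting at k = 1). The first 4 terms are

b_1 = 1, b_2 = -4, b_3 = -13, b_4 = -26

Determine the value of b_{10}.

-188

1st diffs: -5, -9, -13.
2nd diffs: -4, -4 (constant).
Newton forward-difference form: b_k = 1 + (-5)·C(k-1,1) + (-4)·C(k-1,2).
At k = 10: k-1 = 9, so b_{10} = 1 - 45 - 144 = -188.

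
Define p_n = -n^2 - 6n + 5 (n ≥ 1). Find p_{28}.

p_{28} = -1·28^2 - 6·28 + 5 = -947.

-947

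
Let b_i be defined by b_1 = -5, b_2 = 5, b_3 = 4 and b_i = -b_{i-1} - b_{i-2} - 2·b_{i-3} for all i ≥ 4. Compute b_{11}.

-3

Compute successive terms:
b_4 = 1; b_5 = -15; b_6 = 6; b_7 = 7; b_8 = 17; b_9 = -36; b_{10} = 5; b_{11} = -3.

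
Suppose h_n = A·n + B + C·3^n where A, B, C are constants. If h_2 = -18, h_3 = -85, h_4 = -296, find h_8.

-26196

At n = 2, 3, 4: 2A + B + 9C = -18; 3A + B + 27C = -85; 4A + B + 81C = -296.
Subtracting the first from the second: A + 18C = -67.
Subtracting the second from the third: A + 54C = -211.
Solving: C = -4, A = 5, then B = 8.
So h_n = 5·n + 8 + (-4)·3^n; at n=8 this is -26196.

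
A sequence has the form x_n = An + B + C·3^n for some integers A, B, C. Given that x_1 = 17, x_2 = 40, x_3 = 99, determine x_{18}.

1162261560

Write the equations: A + B + 3C = 17; 2A + B + 9C = 40; 3A + B + 27C = 99.
Subtracting the first from the second: A + 6C = 23.
Subtracting the second from the third: A + 18C = 59.
Solving: C = 3, A = 5, then B = 3.
Hence x_{18} = 5·18 + 3 + 3·387420489 = 1162261560.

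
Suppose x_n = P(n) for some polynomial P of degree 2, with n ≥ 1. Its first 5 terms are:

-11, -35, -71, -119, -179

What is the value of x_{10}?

-659

1st diffs: -24, -36, -48, -60.
2nd diffs: -12, -12, -12 (constant).
Newton forward-difference form: x_n = -11 + (-24)·C(n-1,1) + (-12)·C(n-1,2).
At n = 10: n-1 = 9, so x_{10} = -11 - 216 - 432 = -659.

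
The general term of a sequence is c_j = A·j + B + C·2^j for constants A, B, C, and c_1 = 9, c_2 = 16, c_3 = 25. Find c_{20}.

The three given values yield: A + B + 2C = 9; 2A + B + 4C = 16; 3A + B + 8C = 25.
Subtracting the first from the second: A + 2C = 7.
Subtracting the second from the third: A + 4C = 9.
Solving: C = 1, A = 5, then B = 2.
Therefore c_{20} = 100 + 2 + 1·1048576 = 1048678.

1048678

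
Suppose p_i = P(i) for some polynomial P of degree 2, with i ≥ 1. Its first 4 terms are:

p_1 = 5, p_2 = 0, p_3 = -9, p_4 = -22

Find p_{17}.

1st diffs: -5, -9, -13.
2nd diffs: -4, -4 (constant).
Newton forward-difference form: p_i = 5 + (-5)·C(i-1,1) + (-4)·C(i-1,2).
At i = 17: i-1 = 16, so p_{17} = 5 - 80 - 480 = -555.

-555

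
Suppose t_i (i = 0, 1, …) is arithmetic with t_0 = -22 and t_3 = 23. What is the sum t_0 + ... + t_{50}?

18003

Common difference d = (23 - (-22)) / (3 - 0) = 15.
t_i = -22 + (i - 0)·15.
t_{50} = 728; S = 51·(-22 + 728)/2 = 18003.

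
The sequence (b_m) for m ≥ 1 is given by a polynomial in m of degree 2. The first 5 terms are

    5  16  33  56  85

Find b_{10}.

320

1st diffs: 11, 17, 23, 29.
2nd diffs: 6, 6, 6 (constant).
Newton forward-difference form: b_m = 5 + 11·C(m-1,1) + 6·C(m-1,2).
At m = 10: m-1 = 9, so b_{10} = 5 + 99 + 216 = 320.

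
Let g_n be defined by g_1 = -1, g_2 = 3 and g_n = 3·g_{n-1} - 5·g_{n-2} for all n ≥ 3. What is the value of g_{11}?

Compute successive terms:
g_3 = 14;  g_4 = 27;  g_5 = 11;  g_6 = -102;  g_7 = -361;  g_8 = -573;  g_9 = 86;  g_{10} = 3123;  g_{11} = 8939.

8939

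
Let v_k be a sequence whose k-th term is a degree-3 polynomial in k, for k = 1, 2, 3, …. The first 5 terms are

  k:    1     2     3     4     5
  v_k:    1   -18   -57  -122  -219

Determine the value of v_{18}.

1st diffs: -19, -39, -65, -97.
2nd diffs: -20, -26, -32.
3rd diffs: -6, -6 (constant).
So v_k = -k^3 - 4k^2 + 6.
Evaluating at k = 18 gives v_{18} = -7122.

-7122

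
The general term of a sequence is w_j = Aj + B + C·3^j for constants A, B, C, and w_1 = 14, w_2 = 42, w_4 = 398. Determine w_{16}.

Write the equations: A + B + 3C = 14; 2A + B + 9C = 42; 4A + B + 81C = 398.
Subtracting the first from the second: A + 6C = 28.
Subtracting the second from the third: 2A + 72C = 356.
Solving: C = 5, A = -2, then B = 1.
So w_j = -2·j + 1 + 5·3^j; at j=16 this is 215233574.

215233574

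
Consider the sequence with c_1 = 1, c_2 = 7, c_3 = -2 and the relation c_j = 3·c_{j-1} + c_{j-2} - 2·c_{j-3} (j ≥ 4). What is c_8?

Step forward from the initial values:
c_4 = -1;  c_5 = -19;  c_6 = -54;  c_7 = -179;  c_8 = -553.

-553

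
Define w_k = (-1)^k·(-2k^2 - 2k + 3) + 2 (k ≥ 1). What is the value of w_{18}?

-679

(-1)^18 = 1; -2k^2 - 2k + 3 at k=18 is -681; so w_{18} = -679.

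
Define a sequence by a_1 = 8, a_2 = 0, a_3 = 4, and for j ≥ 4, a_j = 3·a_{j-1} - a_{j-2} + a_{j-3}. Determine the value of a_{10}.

8928

Compute successive terms:
a_4 = 20; a_5 = 56; a_6 = 152; a_7 = 420; a_8 = 1164; a_9 = 3224; a_{10} = 8928.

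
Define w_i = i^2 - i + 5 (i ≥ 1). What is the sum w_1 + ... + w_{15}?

Over i = 1..15: Σi = 120, Σi² = 1240.
Total = (1)·1240 + (-1)·120 + (5)·15 = 1195.

1195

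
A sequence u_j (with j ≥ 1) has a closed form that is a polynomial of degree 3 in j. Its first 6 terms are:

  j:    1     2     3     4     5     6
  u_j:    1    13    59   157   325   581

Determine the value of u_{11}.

3811

1st diffs: 12, 46, 98, 168, 256.
2nd diffs: 34, 52, 70, 88.
3rd diffs: 18, 18, 18 (constant).
Newton forward-difference form: u_j = 1 + 12·C(j-1,1) + 34·C(j-1,2) + 18·C(j-1,3).
At j = 11: j-1 = 10, so u_{11} = 1 + 120 + 1530 + 2160 = 3811.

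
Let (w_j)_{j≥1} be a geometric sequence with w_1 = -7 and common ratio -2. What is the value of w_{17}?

w_j = (-7)·(-2)^(j-1).
w_{17} = (-7)·(-2)^16 = -458752.

-458752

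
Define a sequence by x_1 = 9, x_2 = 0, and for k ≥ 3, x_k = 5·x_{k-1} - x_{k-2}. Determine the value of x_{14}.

-287448480

Iterate the recurrence:
x_3 = -9, x_4 = -45, x_5 = -216, …, x_{11} = -2613384, x_{12} = -12521475, x_{13} = -59993991, x_{14} = -287448480.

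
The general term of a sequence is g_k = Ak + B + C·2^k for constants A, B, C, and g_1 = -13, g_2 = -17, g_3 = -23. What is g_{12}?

Plug in k = 1, 2, 3: A + B + 2C = -13; 2A + B + 4C = -17; 3A + B + 8C = -23.
Subtracting the first from the second: A + 2C = -4.
Subtracting the second from the third: A + 4C = -6.
Solving: C = -1, A = -2, then B = -9.
Hence g_{12} = -2·12 + (-9) + (-1)·4096 = -4129.

-4129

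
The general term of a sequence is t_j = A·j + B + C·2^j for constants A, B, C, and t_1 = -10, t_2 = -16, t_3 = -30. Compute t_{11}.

Plug in j = 1, 2, 3: A + B + 2C = -10; 2A + B + 4C = -16; 3A + B + 8C = -30.
Subtracting the first from the second: A + 2C = -6.
Subtracting the second from the third: A + 4C = -14.
Solving: C = -4, A = 2, then B = -4.
So t_j = 2·j + (-4) + (-4)·2^j; at j=11 this is -8174.

-8174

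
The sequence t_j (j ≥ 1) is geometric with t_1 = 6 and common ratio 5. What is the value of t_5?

t_j = 6·5^(j-1).
t_5 = 6·5^4 = 3750.

3750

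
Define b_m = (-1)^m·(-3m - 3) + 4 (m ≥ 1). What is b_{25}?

82

(-1)^25 = -1; -3m - 3 at m=25 is -78; so b_{25} = 82.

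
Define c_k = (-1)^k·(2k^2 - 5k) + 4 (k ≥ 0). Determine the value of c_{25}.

-1121

(-1)^25 = -1; 2k^2 - 5k at k=25 is 1125; so c_{25} = -1121.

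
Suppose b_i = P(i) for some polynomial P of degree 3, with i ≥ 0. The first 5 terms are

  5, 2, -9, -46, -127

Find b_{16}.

-11083

1st diffs: -3, -11, -37, -81.
2nd diffs: -8, -26, -44.
3rd diffs: -18, -18 (constant).
Newton forward-difference form: b_i = 5 + (-3)·C(i,1) + (-8)·C(i,2) + (-18)·C(i,3).
At i = 16: i = 16, so b_{16} = 5 - 48 - 960 - 10080 = -11083.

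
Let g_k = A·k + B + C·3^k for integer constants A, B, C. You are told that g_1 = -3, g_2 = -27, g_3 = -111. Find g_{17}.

-645700707

Plug in k = 1, 2, 3: A + B + 3C = -3; 2A + B + 9C = -27; 3A + B + 27C = -111.
Subtracting the first from the second: A + 6C = -24.
Subtracting the second from the third: A + 18C = -84.
Solving: C = -5, A = 6, then B = 6.
Therefore g_{17} = 102 + 6 + (-5)·129140163 = -645700707.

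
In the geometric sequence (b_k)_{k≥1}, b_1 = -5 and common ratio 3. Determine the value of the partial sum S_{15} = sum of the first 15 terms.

-35872265

b_k = (-5)·3^(k-1).
S = (-5)·(3^15 - 1)/(3 - 1) = (-5)·(14348907 - 1)/(2) = -35872265.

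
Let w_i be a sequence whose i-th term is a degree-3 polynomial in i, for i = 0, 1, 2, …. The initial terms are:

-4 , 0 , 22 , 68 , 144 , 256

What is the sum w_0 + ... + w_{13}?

12866

1st diffs: 4, 22, 46, 76, 112.
2nd diffs: 18, 24, 30, 36.
3rd diffs: 6, 6, 6 (constant).
So w_i = i^3 + 6i^2 - 3i - 4.
Continuing: …, 410, 612, 868, 1184, …, w_{13} = 3168.
Summing i = 0..13 (14 terms) gives 12866.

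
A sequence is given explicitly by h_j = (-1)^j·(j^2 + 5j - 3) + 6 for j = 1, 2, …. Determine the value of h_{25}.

(-1)^25 = -1; j^2 + 5j - 3 at j=25 is 747; so h_{25} = -741.

-741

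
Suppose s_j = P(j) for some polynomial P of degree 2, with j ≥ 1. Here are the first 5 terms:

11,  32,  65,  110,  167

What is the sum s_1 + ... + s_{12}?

4158

1st diffs: 21, 33, 45, 57.
2nd diffs: 12, 12, 12 (constant).
Newton forward-difference form: s_j = 11 + 21·C(j-1,1) + 12·C(j-1,2).
Continuing: …, 236, 317, 410, 515, …, s_{12} = 902.
Summing j = 1..12 (12 terms) gives 4158.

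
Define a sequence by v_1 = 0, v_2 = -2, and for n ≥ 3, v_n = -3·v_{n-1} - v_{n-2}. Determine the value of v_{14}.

Applying the relation repeatedly:
v_3 = 6  v_4 = -16  v_5 = 42  …  v_{11} = 13530  v_{12} = -35422  v_{13} = 92736  v_{14} = -242786.

-242786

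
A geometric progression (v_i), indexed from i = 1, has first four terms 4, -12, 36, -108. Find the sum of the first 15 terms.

Common ratio r = -3.
v_i = 4·(-3)^(i-1).
S = 4·((-3)^15 - 1)/(-3 - 1) = 4·(-14348907 - 1)/(-4) = 14348908.

14348908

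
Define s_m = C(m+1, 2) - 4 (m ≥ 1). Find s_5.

C(6, 2) = 15, so s_5 = 11.

11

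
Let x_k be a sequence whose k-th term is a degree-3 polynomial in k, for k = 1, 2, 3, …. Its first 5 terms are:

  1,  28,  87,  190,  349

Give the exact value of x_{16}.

1st diffs: 27, 59, 103, 159.
2nd diffs: 32, 44, 56.
3rd diffs: 12, 12 (constant).
So x_k = 2k^3 + 4k^2 + k - 6.
Evaluating at k = 16 gives x_{16} = 9226.

9226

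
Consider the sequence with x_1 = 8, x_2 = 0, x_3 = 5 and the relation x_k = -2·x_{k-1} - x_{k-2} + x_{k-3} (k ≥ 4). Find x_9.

-28

x_4 = -2; x_5 = -1; x_6 = 9; x_7 = -19; x_8 = 28; x_9 = -28.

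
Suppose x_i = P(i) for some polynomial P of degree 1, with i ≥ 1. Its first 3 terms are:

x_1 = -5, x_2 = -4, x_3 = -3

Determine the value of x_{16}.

1st diffs: 1, 1 (constant).
So x_i = i - 6.
Evaluating at i = 16 gives x_{16} = 10.

10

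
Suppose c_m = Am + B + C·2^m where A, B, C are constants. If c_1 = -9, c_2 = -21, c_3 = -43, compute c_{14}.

Write the equations: A + B + 2C = -9; 2A + B + 4C = -21; 3A + B + 8C = -43.
Subtracting the first from the second: A + 2C = -12.
Subtracting the second from the third: A + 4C = -22.
Solving: C = -5, A = -2, then B = 3.
So c_m = -2·m + 3 + (-5)·2^m; at m=14 this is -81945.

-81945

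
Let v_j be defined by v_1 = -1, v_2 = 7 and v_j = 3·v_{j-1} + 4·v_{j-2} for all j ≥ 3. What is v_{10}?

v_3 = 17;  v_4 = 79;  v_5 = 305;  v_6 = 1231;  v_7 = 4913;  v_8 = 19663;  v_9 = 78641;  v_{10} = 314575.
(Characteristic roots are 4 and -1.)

314575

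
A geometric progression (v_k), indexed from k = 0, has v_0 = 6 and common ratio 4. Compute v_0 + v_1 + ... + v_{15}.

v_k = 6·4^(k-0).
S = 6·(4^16 - 1)/(4 - 1) = 6·(4294967296 - 1)/(3) = 8589934590.

8589934590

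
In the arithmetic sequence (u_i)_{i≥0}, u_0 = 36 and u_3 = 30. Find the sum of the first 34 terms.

Common difference d = (30 - 36) / (3 - 0) = -2.
u_i = 36 + (i - 0)·(-2).
u_{33} = -30; S = 34·(36 + (-30))/2 = 102.

102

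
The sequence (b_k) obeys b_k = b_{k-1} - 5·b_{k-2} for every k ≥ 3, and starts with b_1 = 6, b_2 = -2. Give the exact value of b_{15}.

471488

Compute successive terms:
b_3 = -32, b_4 = -22, b_5 = 138, …, b_{12} = -38392, b_{13} = -69882, b_{14} = 122078, b_{15} = 471488.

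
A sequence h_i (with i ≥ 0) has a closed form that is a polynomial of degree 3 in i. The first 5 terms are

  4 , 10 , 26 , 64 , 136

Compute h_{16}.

8020

1st diffs: 6, 16, 38, 72.
2nd diffs: 10, 22, 34.
3rd diffs: 12, 12 (constant).
Newton forward-difference form: h_i = 4 + 6·C(i,1) + 10·C(i,2) + 12·C(i,3).
At i = 16: i = 16, so h_{16} = 4 + 96 + 1200 + 6720 = 8020.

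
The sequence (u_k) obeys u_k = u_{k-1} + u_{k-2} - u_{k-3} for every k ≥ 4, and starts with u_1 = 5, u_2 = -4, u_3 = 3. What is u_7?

-1

Applying the relation repeatedly:
u_4 = -6, u_5 = 1, u_6 = -8, u_7 = -1.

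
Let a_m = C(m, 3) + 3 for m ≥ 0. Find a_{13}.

289

C(13, 3) = 286, so a_{13} = 289.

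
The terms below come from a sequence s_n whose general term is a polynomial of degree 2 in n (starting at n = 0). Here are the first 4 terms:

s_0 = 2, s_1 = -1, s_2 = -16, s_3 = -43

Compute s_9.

1st diffs: -3, -15, -27.
2nd diffs: -12, -12 (constant).
Newton forward-difference form: s_n = 2 + (-3)·C(n,1) + (-12)·C(n,2).
At n = 9: n = 9, so s_9 = 2 - 27 - 432 = -457.

-457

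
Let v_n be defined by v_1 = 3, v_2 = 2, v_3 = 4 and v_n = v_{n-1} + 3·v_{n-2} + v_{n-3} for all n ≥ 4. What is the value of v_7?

Compute successive terms:
v_4 = 13  v_5 = 27  v_6 = 70  v_7 = 164.

164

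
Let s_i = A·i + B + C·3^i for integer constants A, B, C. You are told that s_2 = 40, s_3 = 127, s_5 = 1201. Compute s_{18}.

At i = 2, 3, 5: 2A + B + 9C = 40; 3A + B + 27C = 127; 5A + B + 243C = 1201.
Subtracting the first from the second: A + 18C = 87.
Subtracting the second from the third: 2A + 216C = 1074.
Solving: C = 5, A = -3, then B = 1.
Hence s_{18} = -3·18 + 1 + 5·387420489 = 1937102392.

1937102392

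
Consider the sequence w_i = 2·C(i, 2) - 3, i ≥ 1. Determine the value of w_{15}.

207

C(15, 2) = 105, so w_{15} = 207.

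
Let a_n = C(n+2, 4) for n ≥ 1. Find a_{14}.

C(16, 4) = 1820, so a_{14} = 1820.

1820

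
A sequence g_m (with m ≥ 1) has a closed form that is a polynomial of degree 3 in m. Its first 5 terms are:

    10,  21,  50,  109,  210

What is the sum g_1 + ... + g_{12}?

10746

1st diffs: 11, 29, 59, 101.
2nd diffs: 18, 30, 42.
3rd diffs: 12, 12 (constant).
So g_m = 2m^3 - 3m^2 + 6m + 5.
Continuing: …, 365, 586, 885, 1274, …, g_{12} = 3101.
Summing m = 1..12 (12 terms) gives 10746.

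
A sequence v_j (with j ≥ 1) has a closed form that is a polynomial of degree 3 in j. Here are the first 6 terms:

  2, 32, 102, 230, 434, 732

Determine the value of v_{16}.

12842

1st diffs: 30, 70, 128, 204, 298.
2nd diffs: 40, 58, 76, 94.
3rd diffs: 18, 18, 18 (constant).
Newton forward-difference form: v_j = 2 + 30·C(j-1,1) + 40·C(j-1,2) + 18·C(j-1,3).
At j = 16: j-1 = 15, so v_{16} = 2 + 450 + 4200 + 8190 = 12842.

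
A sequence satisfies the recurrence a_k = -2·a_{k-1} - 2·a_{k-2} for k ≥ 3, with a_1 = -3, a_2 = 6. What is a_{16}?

Step forward from the initial values:
a_3 = -6; a_4 = 0; a_5 = 12; …; a_{13} = 192; a_{14} = -384; a_{15} = 384; a_{16} = 0.

0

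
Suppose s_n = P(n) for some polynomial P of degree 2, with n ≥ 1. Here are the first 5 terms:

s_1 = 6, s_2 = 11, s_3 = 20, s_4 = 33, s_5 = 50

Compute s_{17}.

1st diffs: 5, 9, 13, 17.
2nd diffs: 4, 4, 4 (constant).
Newton forward-difference form: s_n = 6 + 5·C(n-1,1) + 4·C(n-1,2).
At n = 17: n-1 = 16, so s_{17} = 6 + 80 + 480 = 566.

566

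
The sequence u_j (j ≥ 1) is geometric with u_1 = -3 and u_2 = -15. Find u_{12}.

Common ratio r = 5.
u_j = (-3)·5^(j-1).
u_{12} = (-3)·5^11 = -146484375.

-146484375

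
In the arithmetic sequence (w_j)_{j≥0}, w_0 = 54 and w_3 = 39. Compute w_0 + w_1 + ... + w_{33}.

Common difference d = (39 - 54) / (3 - 0) = -5.
w_j = 54 + (j - 0)·(-5).
w_{33} = -111; S = 34·(54 + (-111))/2 = -969.

-969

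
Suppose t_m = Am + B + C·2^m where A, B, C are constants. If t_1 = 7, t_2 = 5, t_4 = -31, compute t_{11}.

-8117

The three given values yield: A + B + 2C = 7; 2A + B + 4C = 5; 4A + B + 16C = -31.
Subtracting the first from the second: A + 2C = -2.
Subtracting the second from the third: 2A + 12C = -36.
Solving: C = -4, A = 6, then B = 9.
So t_m = 6·m + 9 + (-4)·2^m; at m=11 this is -8117.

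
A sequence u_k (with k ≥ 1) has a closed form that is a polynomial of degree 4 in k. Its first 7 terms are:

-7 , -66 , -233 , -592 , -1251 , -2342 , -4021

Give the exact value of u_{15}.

1st diffs: -59, -167, -359, -659, -1091, -1679.
2nd diffs: -108, -192, -300, -432, -588.
3rd diffs: -84, -108, -132, -156.
4th diffs: -24, -24, -24 (constant).
Newton forward-difference form: u_k = -7 + (-59)·C(k-1,1) + (-108)·C(k-1,2) + (-84)·C(k-1,3) + (-24)·C(k-1,4).
At k = 15: k-1 = 14, so u_{15} = -7 - 826 - 9828 - 30576 - 24024 = -65261.

-65261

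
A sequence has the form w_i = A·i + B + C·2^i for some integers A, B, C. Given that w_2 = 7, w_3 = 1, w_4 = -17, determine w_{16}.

At i = 2, 3, 4: 2A + B + 4C = 7; 3A + B + 8C = 1; 4A + B + 16C = -17.
Subtracting the first from the second: A + 4C = -6.
Subtracting the second from the third: A + 8C = -18.
Solving: C = -3, A = 6, then B = 7.
Hence w_{16} = 6·16 + 7 + (-3)·65536 = -196505.

-196505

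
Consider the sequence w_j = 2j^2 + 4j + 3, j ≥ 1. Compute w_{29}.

1801

w_{29} = 2·29^2 + 4·29 + 3 = 1801.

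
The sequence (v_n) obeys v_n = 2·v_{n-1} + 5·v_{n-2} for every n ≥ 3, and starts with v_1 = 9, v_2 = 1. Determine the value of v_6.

1361

Step forward from the initial values:
v_3 = 47; v_4 = 99; v_5 = 433; v_6 = 1361.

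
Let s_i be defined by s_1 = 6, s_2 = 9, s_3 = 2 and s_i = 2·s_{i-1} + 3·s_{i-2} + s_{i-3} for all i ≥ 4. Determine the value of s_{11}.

79829

s_4 = 37; s_5 = 89; s_6 = 291; s_7 = 886; s_8 = 2734; s_9 = 8417; s_{10} = 25922; s_{11} = 79829.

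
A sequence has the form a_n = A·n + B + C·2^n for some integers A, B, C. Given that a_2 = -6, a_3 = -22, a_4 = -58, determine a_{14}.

The three given values yield: 2A + B + 4C = -6; 3A + B + 8C = -22; 4A + B + 16C = -58.
Subtracting the first from the second: A + 4C = -16.
Subtracting the second from the third: A + 8C = -36.
Solving: C = -5, A = 4, then B = 6.
Therefore a_{14} = 56 + 6 + (-5)·16384 = -81858.

-81858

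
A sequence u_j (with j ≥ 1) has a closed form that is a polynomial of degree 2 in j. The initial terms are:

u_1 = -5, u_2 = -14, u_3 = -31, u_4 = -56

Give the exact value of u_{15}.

-859

1st diffs: -9, -17, -25.
2nd diffs: -8, -8 (constant).
So u_j = -4j^2 + 3j - 4.
Evaluating at j = 15 gives u_{15} = -859.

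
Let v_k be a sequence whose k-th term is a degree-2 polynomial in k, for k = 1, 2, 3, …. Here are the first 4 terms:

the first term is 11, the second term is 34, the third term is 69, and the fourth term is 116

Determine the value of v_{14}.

1st diffs: 23, 35, 47.
2nd diffs: 12, 12 (constant).
So v_k = 6k^2 + 5k.
Evaluating at k = 14 gives v_{14} = 1246.

1246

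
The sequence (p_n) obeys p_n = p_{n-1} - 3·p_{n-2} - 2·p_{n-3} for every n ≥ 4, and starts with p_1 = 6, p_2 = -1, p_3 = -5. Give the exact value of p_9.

p_4 = -14, p_5 = 3, p_6 = 55, p_7 = 74, p_8 = -97, p_9 = -429.

-429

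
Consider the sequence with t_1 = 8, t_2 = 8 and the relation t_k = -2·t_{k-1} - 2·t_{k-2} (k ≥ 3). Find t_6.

Compute successive terms:
t_3 = -32;  t_4 = 48;  t_5 = -32;  t_6 = -32.

-32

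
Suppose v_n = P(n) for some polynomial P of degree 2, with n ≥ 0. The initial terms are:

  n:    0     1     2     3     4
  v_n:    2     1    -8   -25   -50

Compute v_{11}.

-449

1st diffs: -1, -9, -17, -25.
2nd diffs: -8, -8, -8 (constant).
Newton forward-difference form: v_n = 2 + (-1)·C(n,1) + (-8)·C(n,2).
At n = 11: n = 11, so v_{11} = 2 - 11 - 440 = -449.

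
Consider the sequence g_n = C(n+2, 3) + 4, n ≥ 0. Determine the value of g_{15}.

684

C(17, 3) = 680, so g_{15} = 684.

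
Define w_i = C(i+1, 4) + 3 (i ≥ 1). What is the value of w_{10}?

C(11, 4) = 330, so w_{10} = 333.

333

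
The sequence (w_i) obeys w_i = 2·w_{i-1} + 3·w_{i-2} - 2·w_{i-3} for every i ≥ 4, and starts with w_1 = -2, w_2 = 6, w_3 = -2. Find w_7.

206

Step forward from the initial values:
w_4 = 18; w_5 = 18; w_6 = 94; w_7 = 206.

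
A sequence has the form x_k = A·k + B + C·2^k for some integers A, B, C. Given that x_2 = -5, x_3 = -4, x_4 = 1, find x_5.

14

Write the equations: 2A + B + 4C = -5; 3A + B + 8C = -4; 4A + B + 16C = 1.
Subtracting the first from the second: A + 4C = 1.
Subtracting the second from the third: A + 8C = 5.
Solving: C = 1, A = -3, then B = -3.
Therefore x_5 = -15 + (-3) + 1·32 = 14.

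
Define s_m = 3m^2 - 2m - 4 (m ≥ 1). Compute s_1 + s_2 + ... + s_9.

Over m = 1..9: Σm = 45, Σm² = 285.
Total = (3)·285 + (-2)·45 + (-4)·9 = 729.

729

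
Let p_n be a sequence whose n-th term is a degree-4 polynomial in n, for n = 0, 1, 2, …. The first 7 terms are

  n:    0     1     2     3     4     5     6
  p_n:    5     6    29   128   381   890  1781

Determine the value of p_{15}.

1st diffs: 1, 23, 99, 253, 509, 891.
2nd diffs: 22, 76, 154, 256, 382.
3rd diffs: 54, 78, 102, 126.
4th diffs: 24, 24, 24 (constant).
Newton forward-difference form: p_n = 5 + 1·C(n,1) + 22·C(n,2) + 54·C(n,3) + 24·C(n,4).
At n = 15: n = 15, so p_{15} = 5 + 15 + 2310 + 24570 + 32760 = 59660.

59660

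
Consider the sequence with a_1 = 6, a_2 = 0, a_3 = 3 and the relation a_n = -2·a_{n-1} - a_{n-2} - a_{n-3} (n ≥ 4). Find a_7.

Compute successive terms:
a_4 = -12  a_5 = 21  a_6 = -33  a_7 = 57.

57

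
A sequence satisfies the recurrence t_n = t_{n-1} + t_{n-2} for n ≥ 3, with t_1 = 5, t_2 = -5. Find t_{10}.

-65

Iterate the recurrence:
t_3 = 0, t_4 = -5, t_5 = -5, t_6 = -10, t_7 = -15, t_8 = -25, t_9 = -40, t_{10} = -65.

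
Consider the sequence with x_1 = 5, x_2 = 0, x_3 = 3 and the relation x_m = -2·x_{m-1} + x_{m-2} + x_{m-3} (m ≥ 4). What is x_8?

x_4 = -1, x_5 = 5, x_6 = -8, x_7 = 20, x_8 = -43.

-43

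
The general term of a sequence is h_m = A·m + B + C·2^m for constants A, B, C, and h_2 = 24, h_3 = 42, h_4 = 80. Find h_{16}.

327656

At m = 2, 3, 4: 2A + B + 4C = 24; 3A + B + 8C = 42; 4A + B + 16C = 80.
Subtracting the first from the second: A + 4C = 18.
Subtracting the second from the third: A + 8C = 38.
Solving: C = 5, A = -2, then B = 8.
Hence h_{16} = -2·16 + 8 + 5·65536 = 327656.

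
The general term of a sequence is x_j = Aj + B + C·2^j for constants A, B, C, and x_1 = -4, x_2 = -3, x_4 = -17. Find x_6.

-103

Write the equations: A + B + 2C = -4; 2A + B + 4C = -3; 4A + B + 16C = -17.
Subtracting the first from the second: A + 2C = 1.
Subtracting the second from the third: 2A + 12C = -14.
Solving: C = -2, A = 5, then B = -5.
Therefore x_6 = 30 + (-5) + (-2)·64 = -103.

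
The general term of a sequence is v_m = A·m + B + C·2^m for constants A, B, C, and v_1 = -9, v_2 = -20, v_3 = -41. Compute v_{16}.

Plug in m = 1, 2, 3: A + B + 2C = -9; 2A + B + 4C = -20; 3A + B + 8C = -41.
Subtracting the first from the second: A + 2C = -11.
Subtracting the second from the third: A + 4C = -21.
Solving: C = -5, A = -1, then B = 2.
So v_m = -1·m + 2 + (-5)·2^m; at m=16 this is -327694.

-327694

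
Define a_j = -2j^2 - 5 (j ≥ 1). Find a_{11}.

a_{11} = -2·11^2 - 5 = -247.

-247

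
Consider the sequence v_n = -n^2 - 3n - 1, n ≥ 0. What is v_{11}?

-155

v_{11} = -1·11^2 - 3·11 - 1 = -155.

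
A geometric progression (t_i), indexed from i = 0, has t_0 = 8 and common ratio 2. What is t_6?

t_i = 8·2^(i-0).
t_6 = 8·2^6 = 512.

512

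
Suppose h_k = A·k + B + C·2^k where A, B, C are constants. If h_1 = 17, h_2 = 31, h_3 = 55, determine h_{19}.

The three given values yield: A + B + 2C = 17; 2A + B + 4C = 31; 3A + B + 8C = 55.
Subtracting the first from the second: A + 2C = 14.
Subtracting the second from the third: A + 4C = 24.
Solving: C = 5, A = 4, then B = 3.
Therefore h_{19} = 76 + 3 + 5·524288 = 2621519.

2621519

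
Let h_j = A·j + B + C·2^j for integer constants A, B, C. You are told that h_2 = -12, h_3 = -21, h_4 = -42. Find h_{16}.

Write the equations: 2A + B + 4C = -12; 3A + B + 8C = -21; 4A + B + 16C = -42.
Subtracting the first from the second: A + 4C = -9.
Subtracting the second from the third: A + 8C = -21.
Solving: C = -3, A = 3, then B = -6.
So h_j = 3·j + (-6) + (-3)·2^j; at j=16 this is -196566.

-196566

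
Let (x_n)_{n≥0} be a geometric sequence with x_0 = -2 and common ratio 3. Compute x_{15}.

x_n = (-2)·3^(n-0).
x_{15} = (-2)·3^15 = -28697814.

-28697814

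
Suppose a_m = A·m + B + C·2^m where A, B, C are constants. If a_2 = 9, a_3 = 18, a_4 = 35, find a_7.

Plug in m = 2, 3, 4: 2A + B + 4C = 9; 3A + B + 8C = 18; 4A + B + 16C = 35.
Subtracting the first from the second: A + 4C = 9.
Subtracting the second from the third: A + 8C = 17.
Solving: C = 2, A = 1, then B = -1.
Therefore a_7 = 7 + (-1) + 2·128 = 262.

262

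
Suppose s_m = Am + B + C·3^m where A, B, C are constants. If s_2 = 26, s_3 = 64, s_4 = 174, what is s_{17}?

Plug in m = 2, 3, 4: 2A + B + 9C = 26; 3A + B + 27C = 64; 4A + B + 81C = 174.
Subtracting the first from the second: A + 18C = 38.
Subtracting the second from the third: A + 54C = 110.
Solving: C = 2, A = 2, then B = 4.
So s_m = 2·m + 4 + 2·3^m; at m=17 this is 258280364.

258280364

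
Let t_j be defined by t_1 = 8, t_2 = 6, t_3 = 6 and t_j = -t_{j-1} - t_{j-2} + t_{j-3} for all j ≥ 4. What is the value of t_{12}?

Applying the relation repeatedly:
t_4 = -4  t_5 = 4  t_6 = 6  t_7 = -14  t_8 = 12  t_9 = 8  t_{10} = -34  t_{11} = 38  t_{12} = 4.

4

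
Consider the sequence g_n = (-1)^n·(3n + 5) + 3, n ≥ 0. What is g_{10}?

(-1)^10 = 1; 3n + 5 at n=10 is 35; so g_{10} = 38.

38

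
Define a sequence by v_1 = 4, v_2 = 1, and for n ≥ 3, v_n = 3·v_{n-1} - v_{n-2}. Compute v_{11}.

Applying the relation repeatedly:
v_3 = -1, v_4 = -4, v_5 = -11, v_6 = -29, v_7 = -76, v_8 = -199, v_9 = -521, v_{10} = -1364, v_{11} = -3571.

-3571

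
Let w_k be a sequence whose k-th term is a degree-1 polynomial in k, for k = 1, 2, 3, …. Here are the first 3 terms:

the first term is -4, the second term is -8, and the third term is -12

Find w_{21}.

1st diffs: -4, -4 (constant).
So w_k = -4k.
Evaluating at k = 21 gives w_{21} = -84.

-84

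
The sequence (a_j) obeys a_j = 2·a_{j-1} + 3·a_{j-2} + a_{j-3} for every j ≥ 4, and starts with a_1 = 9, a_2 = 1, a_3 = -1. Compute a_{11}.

17538

Step forward from the initial values:
a_4 = 10;  a_5 = 18;  a_6 = 65;  a_7 = 194;  a_8 = 601;  a_9 = 1849;  a_{10} = 5695;  a_{11} = 17538.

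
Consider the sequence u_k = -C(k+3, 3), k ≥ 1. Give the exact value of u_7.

C(10, 3) = 120, so u_7 = -120.

-120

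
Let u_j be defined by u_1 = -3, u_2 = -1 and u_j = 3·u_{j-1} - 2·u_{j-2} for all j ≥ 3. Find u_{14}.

16379

Compute successive terms:
u_3 = 3;  u_4 = 11;  u_5 = 27;  …;  u_{11} = 2043;  u_{12} = 4091;  u_{13} = 8187;  u_{14} = 16379.
(Characteristic roots are 2 and 1.)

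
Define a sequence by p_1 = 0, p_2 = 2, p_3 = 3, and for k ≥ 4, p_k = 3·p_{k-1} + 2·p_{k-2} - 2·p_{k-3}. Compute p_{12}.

Iterate the recurrence:
p_4 = 13; p_5 = 41; p_6 = 143; p_7 = 485; p_8 = 1659; p_9 = 5661; p_{10} = 19331; p_{11} = 65997; p_{12} = 225331.

225331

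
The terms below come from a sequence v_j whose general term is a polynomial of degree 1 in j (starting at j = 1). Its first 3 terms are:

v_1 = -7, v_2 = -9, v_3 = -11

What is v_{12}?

1st diffs: -2, -2 (constant).
So v_j = -2j - 5.
Evaluating at j = 12 gives v_{12} = -29.

-29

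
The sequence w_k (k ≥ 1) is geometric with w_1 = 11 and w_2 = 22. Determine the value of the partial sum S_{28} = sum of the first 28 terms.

Common ratio r = 2.
w_k = 11·2^(k-1).
S = 11·(2^28 - 1)/(2 - 1) = 11·(268435456 - 1)/(1) = 2952790005.

2952790005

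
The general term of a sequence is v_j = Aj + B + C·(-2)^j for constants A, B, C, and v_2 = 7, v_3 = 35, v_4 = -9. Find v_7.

291

At j = 2, 3, 4: 2A + B + 4C = 7; 3A + B - 8C = 35; 4A + B + 16C = -9.
Subtracting the first from the second: A - 12C = 28.
Subtracting the second from the third: A + 24C = -44.
Solving: C = -2, A = 4, then B = 7.
Hence v_7 = 4·7 + 7 + (-2)·(-128) = 291.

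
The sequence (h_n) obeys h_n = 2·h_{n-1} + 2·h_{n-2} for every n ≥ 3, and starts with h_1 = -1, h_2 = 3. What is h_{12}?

41440

Iterate the recurrence:
h_3 = 4; h_4 = 14; h_5 = 36; h_6 = 100; h_7 = 272; h_8 = 744; h_9 = 2032; h_{10} = 5552; h_{11} = 15168; h_{12} = 41440.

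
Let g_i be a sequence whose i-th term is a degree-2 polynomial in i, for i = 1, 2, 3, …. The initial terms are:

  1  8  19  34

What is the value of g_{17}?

593

1st diffs: 7, 11, 15.
2nd diffs: 4, 4 (constant).
So g_i = 2i^2 + i - 2.
Evaluating at i = 17 gives g_{17} = 593.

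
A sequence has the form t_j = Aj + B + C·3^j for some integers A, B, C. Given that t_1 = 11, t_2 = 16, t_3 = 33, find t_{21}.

10460353191

Plug in j = 1, 2, 3: A + B + 3C = 11; 2A + B + 9C = 16; 3A + B + 27C = 33.
Subtracting the first from the second: A + 6C = 5.
Subtracting the second from the third: A + 18C = 17.
Solving: C = 1, A = -1, then B = 9.
Therefore t_{21} = -21 + 9 + 1·10460353203 = 10460353191.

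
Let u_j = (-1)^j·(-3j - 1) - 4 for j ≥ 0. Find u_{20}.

-65

(-1)^20 = 1; -3j - 1 at j=20 is -61; so u_{20} = -65.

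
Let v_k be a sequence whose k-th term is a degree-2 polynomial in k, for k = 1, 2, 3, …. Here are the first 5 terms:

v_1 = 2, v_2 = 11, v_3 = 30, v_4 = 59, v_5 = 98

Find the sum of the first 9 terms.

1182

1st diffs: 9, 19, 29, 39.
2nd diffs: 10, 10, 10 (constant).
Newton forward-difference form: v_k = 2 + 9·C(k-1,1) + 10·C(k-1,2).
Continuing: 147, 206, 275, 354.
Summing k = 1..9 (9 terms) gives 1182.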